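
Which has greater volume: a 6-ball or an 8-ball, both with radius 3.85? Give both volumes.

V_6(3.85) ≈ 16829.2. V_8(3.85) ≈ 195918. The 8-ball is larger.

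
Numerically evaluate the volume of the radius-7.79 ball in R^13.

The n-ball volume is π^(n/2)·r^n/Γ(n/2+1). With n=13, r=7.79: V ≈ 3.54265e+11.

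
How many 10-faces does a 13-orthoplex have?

An n-cross-polytope has 2^(k+1)·C(n,k+1) k-faces. Here 2^11·C(13,11) = 2048·78 = 159744.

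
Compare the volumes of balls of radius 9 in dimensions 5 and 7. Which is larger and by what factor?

V_5(9) ≈ 310821, V_7(9) ≈ 2.25984e+07. The 7-ball is larger by a factor of 72.71.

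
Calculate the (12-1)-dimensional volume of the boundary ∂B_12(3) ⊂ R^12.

S_12(3) = 2·π^(12/2)·(3)^11 / Γ(12/2) = 59049·π^6/20 ≈ 2.83845e+06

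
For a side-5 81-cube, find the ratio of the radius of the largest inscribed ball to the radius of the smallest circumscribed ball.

r_in = 5/2 (half the side); r_out = 5√81/2 (half the diagonal). Ratio = 1/√81 ≈ 0.111111.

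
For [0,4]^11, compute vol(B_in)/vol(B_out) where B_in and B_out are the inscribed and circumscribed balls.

The radii are 4/2 and 4√11/2, so the volume ratio is (1/√11)^11 = 11^{-11/2} ≈ 1.87215e-06.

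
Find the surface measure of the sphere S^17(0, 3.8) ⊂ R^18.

The surface area of an n-ball is 2π^(n/2) r^(n-1) / Γ(n/2). For n=18, r=3.8: 1.06213e+10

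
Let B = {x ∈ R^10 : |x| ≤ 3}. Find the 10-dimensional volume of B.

The n-ball volume is π^(n/2)·r^n/Γ(n/2+1). With n=10, r=3: V = 19683·π^5/40 ≈ 150585.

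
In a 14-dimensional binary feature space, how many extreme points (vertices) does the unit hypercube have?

An n-cube has 2^n vertices; for n = 14 that is 2^14 = 16384.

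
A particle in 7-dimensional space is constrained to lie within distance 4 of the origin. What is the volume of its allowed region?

V = 262144·π^3/105 ≈ 77410.6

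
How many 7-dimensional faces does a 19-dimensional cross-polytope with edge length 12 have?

Each 7-face is the convex hull of 8 vertices, one chosen as ±e_i from each of 8 distinct axes: 2^8·C(19,8) = 19348992.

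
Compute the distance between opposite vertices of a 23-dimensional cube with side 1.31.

||(1.31,1.31,...,1.31)|| = √(23)·1.31 ≈ 6.28254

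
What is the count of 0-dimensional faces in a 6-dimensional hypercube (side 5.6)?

Choose 0 of 6 axes to span the face (C(6,0) = 1 way), then fix each of the remaining 6 coordinates at one of its two extreme values (2^6 = 64 ways): 1·64 = 64.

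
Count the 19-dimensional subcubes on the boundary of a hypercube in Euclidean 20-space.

Number of 19-faces = C(20,19) · 2^(20-19) = 20 · 2 = 40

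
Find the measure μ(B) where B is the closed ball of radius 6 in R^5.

V = 20736·π^2/5 ≈ 40931.2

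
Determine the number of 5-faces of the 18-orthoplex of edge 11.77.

Number of 5-faces = 2^(5+1) · C(18,5+1) = 64 · 18564 = 1188096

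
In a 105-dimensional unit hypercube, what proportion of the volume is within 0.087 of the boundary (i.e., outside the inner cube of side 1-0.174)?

Shell fraction = 1 - (1-0.174)^105 ≈ 0.9999999981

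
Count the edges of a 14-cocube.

An n-cross-polytope has 2^(k+1)·C(n,k+1) k-faces. Here 2^2·C(14,2) = 4·91 = 364.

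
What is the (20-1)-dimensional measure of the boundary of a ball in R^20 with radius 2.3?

|∂B_20(2.3)| ≈ 3.85119e+06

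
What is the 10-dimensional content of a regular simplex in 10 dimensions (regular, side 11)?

V_10 = √(11) · 11^10 / (10! · 2^(10/2)) ≈ 740.816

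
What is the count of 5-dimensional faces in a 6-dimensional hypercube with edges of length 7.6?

An n-cube has C(n,k)·2^(n-k) k-faces. Here C(6,5)·2^1 = 6·2 = 12.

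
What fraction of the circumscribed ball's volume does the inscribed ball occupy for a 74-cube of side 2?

V_in/V_out = n^(-n/2) = 74^(-74/2) ≈ 6.89329e-70.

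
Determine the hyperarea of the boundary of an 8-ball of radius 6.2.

S = n·V_n(r)/r = 8·V_8(6.2)/6.2 (volume-to-surface relation), giving 1.14346e+07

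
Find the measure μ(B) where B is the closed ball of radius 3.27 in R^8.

Volume = π^{8/2}·(3.27)^8/Γ(5) ≈ 53060.4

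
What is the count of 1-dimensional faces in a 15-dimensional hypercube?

Number of 1-faces = C(15,1) · 2^(15-1) = 15 · 16384 = 245760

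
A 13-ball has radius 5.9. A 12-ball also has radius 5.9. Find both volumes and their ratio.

V_13(5.9) ≈ 9.55911e+09. V_12(5.9) ≈ 2.3757e+09. Ratio V_13/V_12 ≈ 4.024.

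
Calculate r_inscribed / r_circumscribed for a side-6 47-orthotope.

For an n-cube of any side s, the inradius is s/2 and the circumradius is s√n/2, so the ratio is 1/√47 ≈ 0.145865.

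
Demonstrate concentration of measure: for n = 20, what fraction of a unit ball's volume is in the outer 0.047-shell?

1 - (1-0.047)^20 ≈ 0.618181 ≈ 61.82%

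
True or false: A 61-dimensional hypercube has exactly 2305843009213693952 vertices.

True. The 61-cube has 2^61 = 2305843009213693952 vertices.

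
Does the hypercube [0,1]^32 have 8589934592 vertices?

False. The 32-cube has 2^32 = 4294967296 vertices.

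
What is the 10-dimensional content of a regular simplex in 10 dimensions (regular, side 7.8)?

For a regular n-simplex with edge a, V = (a^n / n!)·√((n+1)/2^n). With a=7.8, n=10: V ≈ 23.8084.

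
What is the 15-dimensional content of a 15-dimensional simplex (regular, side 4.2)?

V = (4.2^15 / 15!) · √((15+1) / 2^15) ≈ 3.77203e-05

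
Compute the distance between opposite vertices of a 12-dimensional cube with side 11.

Diagonal = √12 · 11 ≈ 38.1051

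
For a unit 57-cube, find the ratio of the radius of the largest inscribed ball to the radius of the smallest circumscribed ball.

For an n-cube of any side s, the inradius is s/2 and the circumradius is s√n/2, so the ratio is 1/√57 ≈ 0.132453.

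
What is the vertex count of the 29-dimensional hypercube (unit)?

Number of vertices = 2^29 = 536870912.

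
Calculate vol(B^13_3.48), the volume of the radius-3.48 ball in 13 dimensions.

Volume = π^{13/2}·(3.48)^13/Γ(15/2) ≈ 9.99704e+06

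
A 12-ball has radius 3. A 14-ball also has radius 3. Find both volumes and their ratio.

V_12(3) ≈ 709613. V_14(3) ≈ 2.86626e+06. Ratio V_12/V_14 ≈ 0.2476.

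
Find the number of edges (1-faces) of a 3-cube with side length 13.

An n-cube has C(n,k)·2^(n-k) k-faces. Here C(3,1)·2^2 = 3·4 = 12.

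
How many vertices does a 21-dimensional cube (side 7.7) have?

The 21-cube has 2^21 = 2097152 vertices.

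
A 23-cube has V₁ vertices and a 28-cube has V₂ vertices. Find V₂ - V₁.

V₁ = 2^23 = 8388608. V₂ = 2^28 = 268435456. V₂ - V₁ = 260046848.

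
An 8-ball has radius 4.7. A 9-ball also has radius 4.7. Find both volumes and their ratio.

V_8(4.7) ≈ 966432. V_9(4.7) ≈ 3.69146e+06. Ratio V_8/V_9 ≈ 0.2618.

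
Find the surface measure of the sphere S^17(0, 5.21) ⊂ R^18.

S_18(5.21) = 2·π^(18/2)·(5.21)^17 / Γ(18/2) ≈ 2.27039e+12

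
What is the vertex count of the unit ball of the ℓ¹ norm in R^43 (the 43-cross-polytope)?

An n-cross-polytope has 2n vertices; here n = 43, giving 86.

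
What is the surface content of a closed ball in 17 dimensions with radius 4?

The surface area of an n-ball is 2π^(n/2) r^(n-1) / Γ(n/2). For n=17, r=4: 2199023255552·π^8/2027025 ≈ 1.02937e+10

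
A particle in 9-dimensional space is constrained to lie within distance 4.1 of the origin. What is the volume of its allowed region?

Volume = π^{9/2}·(4.1)^9/Γ(11/2) ≈ 1.07987e+06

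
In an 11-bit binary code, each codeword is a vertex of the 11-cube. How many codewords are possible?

Number of vertices = 2^11 = 2048.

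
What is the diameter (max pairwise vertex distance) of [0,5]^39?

Diagonal = √39 · 5 ≈ 31.225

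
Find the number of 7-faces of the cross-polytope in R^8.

An n-cross-polytope has 2^(k+1)·C(n,k+1) k-faces. Here 2^8·C(8,8) = 256·1 = 256.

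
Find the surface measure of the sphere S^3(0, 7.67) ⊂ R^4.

S = n·V_n(r)/r = 4·V_4(7.67)/7.67 (volume-to-surface relation), giving 8906.68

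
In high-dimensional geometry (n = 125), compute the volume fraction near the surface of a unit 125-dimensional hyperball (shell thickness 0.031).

1 - (1-0.031)^125 ≈ 0.98048 ≈ 98.05%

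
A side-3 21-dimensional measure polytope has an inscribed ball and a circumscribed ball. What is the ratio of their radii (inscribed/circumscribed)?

For an n-cube of any side s, the inradius is s/2 and the circumradius is s√n/2, so the ratio is 1/√21 ≈ 0.218218.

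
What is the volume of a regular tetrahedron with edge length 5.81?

Volume = (√2/12) · 5.81³ = 23.1133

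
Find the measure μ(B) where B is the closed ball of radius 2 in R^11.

V_11(2) = π^(11/2) · (2)^11 / Γ(11/2 + 1) = 131072·π^5/10395 ≈ 3858.64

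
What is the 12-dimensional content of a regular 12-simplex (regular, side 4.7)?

Volume = 4.7^12 · √(13/2^12) / 12! ≈ 0.0136656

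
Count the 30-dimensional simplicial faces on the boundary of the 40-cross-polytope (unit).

Each 30-face is the convex hull of 31 vertices, one chosen as ±e_i from each of 31 distinct axes: 2^31·C(40,31) = 587205523527434240.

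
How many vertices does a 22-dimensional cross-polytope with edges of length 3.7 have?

The vertices are ±e_1, ..., ±e_22, so there are 2·22 = 44.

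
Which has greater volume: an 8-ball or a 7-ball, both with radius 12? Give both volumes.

V_8(12) ≈ 1.74517e+09. V_7(12) ≈ 1.69297e+08. The 8-ball is larger.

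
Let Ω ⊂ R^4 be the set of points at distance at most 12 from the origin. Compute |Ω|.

V = 10368·π^2 ≈ 102328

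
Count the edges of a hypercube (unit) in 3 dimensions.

Each of the 2^3 = 8 vertices has degree 3; total edges = 3·2^3/2 = 12.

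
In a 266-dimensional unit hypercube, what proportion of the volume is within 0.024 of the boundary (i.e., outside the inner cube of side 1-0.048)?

Shell fraction = 1 - (1-0.048)^266 ≈ 0.999997923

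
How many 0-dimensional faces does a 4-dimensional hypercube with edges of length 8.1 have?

Choose 0 of 4 axes to span the face (C(4,0) = 1 way), then fix each of the remaining 4 coordinates at one of its two extreme values (2^4 = 16 ways): 1·16 = 16.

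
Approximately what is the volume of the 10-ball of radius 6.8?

Volume = π^{10/2}·(6.8)^10/Γ(6) ≈ 5.39085e+08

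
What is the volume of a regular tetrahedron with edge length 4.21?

Volume = (√2/12) · 4.21³ = 8.79387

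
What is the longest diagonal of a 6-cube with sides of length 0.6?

Diagonal = √6 · 0.6 ≈ 1.46969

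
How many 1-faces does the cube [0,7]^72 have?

An n-cube has n·2^(n-1) edges. With n = 72: 72·2361183241434822606848 = 170005193383307227693056.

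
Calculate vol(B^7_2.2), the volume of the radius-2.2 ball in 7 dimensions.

Volume = π^{7/2}·(2.2)^7/Γ(9/2) ≈ 1178.53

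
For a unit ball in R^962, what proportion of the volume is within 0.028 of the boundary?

Shell fraction = 1 - (1-0.028)^962 ≈ 1 - 1.364e-12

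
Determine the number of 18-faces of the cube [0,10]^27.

Choose 18 of 27 axes to span the face (C(27,18) = 4686825 ways), then fix each of the remaining 9 coordinates at one of its two extreme values (2^9 = 512 ways): 4686825·512 = 2399654400.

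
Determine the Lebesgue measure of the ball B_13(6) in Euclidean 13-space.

The n-ball volume is π^(n/2)·r^n/Γ(n/2+1). With n=13, r=6: V = 61917364224·π^6/5005 ≈ 1.18934e+10.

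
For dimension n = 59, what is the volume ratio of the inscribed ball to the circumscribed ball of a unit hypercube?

V_in/V_out = n^(-n/2) = 59^(-59/2) ≈ 5.75262e-53.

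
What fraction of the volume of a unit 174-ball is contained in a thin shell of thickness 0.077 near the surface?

Shell fraction = 1 - (1-0.077)^174 ≈ 0.9999991188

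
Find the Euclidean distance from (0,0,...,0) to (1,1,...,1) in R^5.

d = √(1² + 1² + ... + 1²) [5 terms] = √(5·1²) = 1√5 ≈ 2.23607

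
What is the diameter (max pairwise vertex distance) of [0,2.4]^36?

The space diagonal of an n-cube of side s is s√n. Here 2.4·√36 = 14.4.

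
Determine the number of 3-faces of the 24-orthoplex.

f_3(24-orthoplex) = 2^4 · (24 choose 4) = 170016.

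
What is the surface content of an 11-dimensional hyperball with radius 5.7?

|∂B_11(5.7)| ≈ 7.50319e+08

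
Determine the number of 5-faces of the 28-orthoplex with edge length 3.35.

Each 5-face is the convex hull of 6 vertices, one chosen as ±e_i from each of 6 distinct axes: 2^6·C(28,6) = 24111360.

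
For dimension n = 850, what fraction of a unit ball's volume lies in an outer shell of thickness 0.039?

1 - (1-0.039)^850 ≈ 1 - 2.065e-15 ≈ (100 - 2.11e-13)%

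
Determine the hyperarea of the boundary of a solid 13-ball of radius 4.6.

The surface area of an n-ball is 2π^(n/2) r^(n-1) / Γ(n/2). For n=13, r=4.6: 1.06262e+09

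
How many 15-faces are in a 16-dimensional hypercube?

Number of 15-faces = C(16,15) · 2^(16-15) = 16 · 2 = 32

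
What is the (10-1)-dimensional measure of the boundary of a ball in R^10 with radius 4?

The surface area of an n-ball is 2π^(n/2) r^(n-1) / Γ(n/2). For n=10, r=4: 65536·π^5/3 ≈ 6.6851e+06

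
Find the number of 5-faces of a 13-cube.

Choose 5 of 13 axes to span the face (C(13,5) = 1287 ways), then fix each of the remaining 8 coordinates at one of its two extreme values (2^8 = 256 ways): 1287·256 = 329472.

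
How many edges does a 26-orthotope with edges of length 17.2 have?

The 26-cube has n·2^(n-1) = 26·2^25 = 26·33554432 = 872415232 edges.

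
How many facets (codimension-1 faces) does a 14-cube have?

f_13(14-cube) = (14 choose 13) · 2^1 = 28.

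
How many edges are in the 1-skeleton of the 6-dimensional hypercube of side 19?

An n-cube has n·2^(n-1) edges. With n = 6: 6·32 = 192.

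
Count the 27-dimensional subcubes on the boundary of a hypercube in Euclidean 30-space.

f_27(30-cube) = (30 choose 27) · 2^3 = 32480.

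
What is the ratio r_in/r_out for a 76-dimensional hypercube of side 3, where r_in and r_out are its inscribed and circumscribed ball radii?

r_in / r_out = (3/2) / (3√76/2) = 1/√76 ≈ 0.114708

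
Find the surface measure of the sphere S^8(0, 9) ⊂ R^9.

S_9(9) = 2·π^(9/2)·(9)^8 / Γ(9/2) = 459165024·π^4/35 ≈ 1.27791e+09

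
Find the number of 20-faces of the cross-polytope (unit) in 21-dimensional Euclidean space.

Number of 20-faces = 2^(20+1) · C(21,20+1) = 2097152 · 1 = 2097152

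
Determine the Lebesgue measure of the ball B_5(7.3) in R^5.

Volume = π^{5/2}·(7.3)^5/Γ(7/2) ≈ 109122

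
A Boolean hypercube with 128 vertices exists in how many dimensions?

The n-cube has 2^n vertices, and 128 = 2^7, so n = 7.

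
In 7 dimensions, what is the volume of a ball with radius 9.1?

Volume = π^{7/2}·(9.1)^7/Γ(9/2) ≈ 2.44157e+07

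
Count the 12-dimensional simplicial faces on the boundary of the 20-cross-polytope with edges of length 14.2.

Each 12-face is the convex hull of 13 vertices, one chosen as ±e_i from each of 13 distinct axes: 2^13·C(20,13) = 635043840.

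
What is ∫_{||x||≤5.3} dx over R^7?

The n-ball volume is π^(n/2)·r^n/Γ(n/2+1). With n=7, r=5.3: V ≈ 555024.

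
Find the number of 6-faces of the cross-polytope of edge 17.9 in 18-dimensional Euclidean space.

An n-cross-polytope has 2^(k+1)·C(n,k+1) k-faces. Here 2^7·C(18,7) = 128·31824 = 4073472.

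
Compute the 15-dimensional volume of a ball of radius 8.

V_15(8) = π^(15/2) · (8)^15 / Γ(15/2 + 1) = 9007199254740992·π^7/2027025 ≈ 1.34208e+13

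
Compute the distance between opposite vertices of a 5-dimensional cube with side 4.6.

Diagonal = √5 · 4.6 ≈ 10.2859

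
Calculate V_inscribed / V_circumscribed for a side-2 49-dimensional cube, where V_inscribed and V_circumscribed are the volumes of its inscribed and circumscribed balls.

V_in/V_out = n^(-n/2) = 49^(-49/2) ≈ 3.89221e-42.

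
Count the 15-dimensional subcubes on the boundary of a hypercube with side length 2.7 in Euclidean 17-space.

Choose 15 of 17 axes to span the face (C(17,15) = 136 ways), then fix each of the remaining 2 coordinates at one of its two extreme values (2^2 = 4 ways): 136·4 = 544.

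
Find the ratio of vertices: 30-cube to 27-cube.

The 30-cube has 2^30 = 1073741824 vertices. The 27-cube has 2^27 = 134217728 vertices. Ratio: 1073741824/134217728 = 8.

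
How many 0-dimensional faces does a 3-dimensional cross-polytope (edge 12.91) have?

Number of 0-faces = 2^(0+1) · C(3,0+1) = 2 · 3 = 6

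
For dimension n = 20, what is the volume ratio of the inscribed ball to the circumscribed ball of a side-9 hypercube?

V_in/V_out = n^(-n/2) = 20^(-20/2) ≈ 9.76562e-14.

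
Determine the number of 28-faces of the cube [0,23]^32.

f_28(32-cube) = (32 choose 28) · 2^4 = 575360.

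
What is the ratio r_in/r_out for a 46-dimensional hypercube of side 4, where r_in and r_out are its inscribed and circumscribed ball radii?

r_in / r_out = (4/2) / (4√46/2) = 1/√46 ≈ 0.147442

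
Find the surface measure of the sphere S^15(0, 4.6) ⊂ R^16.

S = n·V_n(r)/r = 16·V_16(4.6)/4.6 (volume-to-surface relation), giving 3.28977e+10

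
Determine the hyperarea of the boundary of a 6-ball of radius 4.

|∂B_6(4)| = 1024·π^3 ≈ 31750.4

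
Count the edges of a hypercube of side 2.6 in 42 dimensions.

Each of the 2^42 = 4398046511104 vertices has degree 42; total edges = 42·2^42/2 = 92358976733184.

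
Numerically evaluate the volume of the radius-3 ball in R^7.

Volume = π^{7/2}·(3)^7/Γ(9/2) = 11664·π^3/35 ≈ 10333.1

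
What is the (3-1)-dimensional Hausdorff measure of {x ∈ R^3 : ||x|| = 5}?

S_3(5) = 2·π^(3/2)·(5)^2 / Γ(3/2) = 4πr² = 4π·(5)² ≈ 314.159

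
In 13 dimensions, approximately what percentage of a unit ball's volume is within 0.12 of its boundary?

1 - (1-0.12)^13 ≈ 0.810209 ≈ 81.02%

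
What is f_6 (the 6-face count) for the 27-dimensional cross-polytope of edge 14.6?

An n-cross-polytope has 2^(k+1)·C(n,k+1) k-faces. Here 2^7·C(27,7) = 128·888030 = 113667840.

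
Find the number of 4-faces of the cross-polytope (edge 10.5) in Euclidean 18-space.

f_4(18-orthoplex) = 2^5 · (18 choose 5) = 274176.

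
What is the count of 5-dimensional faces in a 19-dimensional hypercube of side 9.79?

Number of 5-faces = C(19,5) · 2^(19-5) = 11628 · 16384 = 190513152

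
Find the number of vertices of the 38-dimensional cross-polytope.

An n-cross-polytope has 2n vertices; here n = 38, giving 76.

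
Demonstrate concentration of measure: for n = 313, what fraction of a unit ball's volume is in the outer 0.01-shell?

1 - (1-0.01)^313 ≈ 0.956966 ≈ 95.70%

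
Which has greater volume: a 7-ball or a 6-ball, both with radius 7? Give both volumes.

V_7(7) ≈ 3.89105e+06. V_6(7) ≈ 607976. The 7-ball is larger.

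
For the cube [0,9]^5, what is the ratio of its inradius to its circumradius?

r_in / r_out = (9/2) / (9√5/2) = 1/√5 ≈ 0.447214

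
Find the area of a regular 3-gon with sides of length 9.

Area = (√3/4) · 9² = 35.074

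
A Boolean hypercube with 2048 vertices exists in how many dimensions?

2^n = 2048 ⇒ n = log_2(2048) = 11.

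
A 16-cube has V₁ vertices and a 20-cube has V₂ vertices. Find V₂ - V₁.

V₁ = 2^16 = 65536. V₂ = 2^20 = 1048576. V₂ - V₁ = 983040.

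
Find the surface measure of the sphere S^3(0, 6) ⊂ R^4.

|∂B_4(6)| = 432·π^2 ≈ 4263.67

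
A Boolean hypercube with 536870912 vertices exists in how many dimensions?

2^n = 536870912 ⇒ n = log_2(536870912) = 29.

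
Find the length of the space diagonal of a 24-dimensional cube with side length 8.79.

||(8.79,8.79,...,8.79)|| = √(24)·8.79 ≈ 43.062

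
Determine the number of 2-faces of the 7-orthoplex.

Each 2-face is the convex hull of 3 vertices, one chosen as ±e_i from each of 3 distinct axes: 2^3·C(7,3) = 280.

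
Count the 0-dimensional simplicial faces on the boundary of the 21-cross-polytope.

f_0(21-orthoplex) = 2^1 · (21 choose 1) = 42.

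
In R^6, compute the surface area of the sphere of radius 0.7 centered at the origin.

The surface area of an n-ball is 2π^(n/2) r^(n-1) / Γ(n/2). For n=6, r=0.7: 5.21122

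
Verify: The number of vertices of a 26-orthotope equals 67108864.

True. The 26-cube has 2^26 = 67108864 vertices.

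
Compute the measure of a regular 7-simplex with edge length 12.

Volume = 12^7 · √(8/2^7) / 7! ≈ 1777.37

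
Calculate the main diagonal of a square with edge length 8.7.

d = √(8.7² + 8.7² + ... + 8.7²) [2 terms] = √(2·8.7²) = 8.7√2 ≈ 12.3037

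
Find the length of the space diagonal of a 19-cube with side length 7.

d = √(7² + 7² + ... + 7²) [19 terms] = √(19·7²) = 7√19 ≈ 30.5123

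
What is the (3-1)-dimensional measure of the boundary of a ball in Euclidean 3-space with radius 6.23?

The surface area of an n-ball is 2π^(n/2) r^(n-1) / Γ(n/2). For n=3, r=6.23: 4πr² = 4π·(6.23)² ≈ 487.737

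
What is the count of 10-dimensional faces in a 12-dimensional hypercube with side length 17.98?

Choose 10 of 12 axes to span the face (C(12,10) = 66 ways), then fix each of the remaining 2 coordinates at one of its two extreme values (2^2 = 4 ways): 66·4 = 264.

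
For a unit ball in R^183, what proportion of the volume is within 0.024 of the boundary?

V(inner)/V(outer) = ((1-0.024)/1)^183 ≈ 0.01173, so the shell fraction is 0.988269.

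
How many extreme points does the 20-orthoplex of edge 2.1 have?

Number of vertices = 2n = 40.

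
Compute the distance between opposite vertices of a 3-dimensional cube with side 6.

The space diagonal of an n-cube of side s is s√n. Here 6·√3 ≈ 10.3923.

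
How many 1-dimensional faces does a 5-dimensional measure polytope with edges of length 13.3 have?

An n-cube has C(n,k)·2^(n-k) k-faces. Here C(5,1)·2^4 = 5·16 = 80.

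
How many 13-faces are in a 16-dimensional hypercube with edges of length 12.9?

An n-cube has C(n,k)·2^(n-k) k-faces. Here C(16,13)·2^3 = 560·8 = 4480.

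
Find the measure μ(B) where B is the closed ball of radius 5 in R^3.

The n-ball volume is π^(n/2)·r^n/Γ(n/2+1). With n=3, r=5: V = 500·π/3 ≈ 523.599.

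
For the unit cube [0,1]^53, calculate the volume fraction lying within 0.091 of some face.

1 - (1 - 2·0.091)^53 = 1 - 0.818^53 ≈ 0.999976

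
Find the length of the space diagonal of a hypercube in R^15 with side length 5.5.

The space diagonal of an n-cube of side s is s√n. Here 5.5·√15 ≈ 21.3014.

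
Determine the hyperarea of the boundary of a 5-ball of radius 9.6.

S_5(9.6) = 2·π^(5/2)·(9.6)^4 / Γ(5/2) ≈ 223539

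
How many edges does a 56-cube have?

Number of 1-faces = C(56,1)·2^(56-1) = 56·36028797018963968 = 2017612633061982208.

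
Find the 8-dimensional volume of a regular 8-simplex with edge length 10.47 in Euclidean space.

Volume = 10.47^8 · √(9/2^8) / 8! ≈ 671.513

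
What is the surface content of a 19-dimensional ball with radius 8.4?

The surface area of an n-ball is 2π^(n/2) r^(n-1) / Γ(n/2). For n=19, r=8.4: 3.84032e+16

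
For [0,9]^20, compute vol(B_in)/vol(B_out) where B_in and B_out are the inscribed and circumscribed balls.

Volume scales as r^n, and r_in/r_out = 1/√20, giving (1/√20)^20 ≈ 9.76562e-14.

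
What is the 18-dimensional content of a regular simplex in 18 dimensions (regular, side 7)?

V_18 = √(19) · 7^18 / (18! · 2^(18/2)) ≈ 0.00216536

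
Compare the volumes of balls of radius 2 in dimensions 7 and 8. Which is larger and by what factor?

V_7(2) ≈ 604.77, V_8(2) ≈ 1039.03. The 8-ball is larger by a factor of 1.718.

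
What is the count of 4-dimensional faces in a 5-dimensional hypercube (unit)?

f_4(5-cube) = (5 choose 4) · 2^1 = 10.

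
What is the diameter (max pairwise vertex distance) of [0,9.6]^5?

||(9.6,9.6,...,9.6)|| = √(5)·9.6 ≈ 21.4663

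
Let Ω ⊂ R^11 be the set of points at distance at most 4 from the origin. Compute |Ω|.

Volume = π^{11/2}·(4)^11/Γ(13/2) = 268435456·π^5/10395 ≈ 7.9025e+06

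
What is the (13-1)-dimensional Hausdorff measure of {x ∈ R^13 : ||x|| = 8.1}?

S = n·V_n(r)/r = 13·V_13(8.1)/8.1 (volume-to-surface relation), giving 9.44289e+11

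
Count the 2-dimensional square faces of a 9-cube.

Choose 2 of 9 axes to span the face (C(9,2) = 36 ways), then fix each of the remaining 7 coordinates at one of its two extreme values (2^7 = 128 ways): 36·128 = 4608.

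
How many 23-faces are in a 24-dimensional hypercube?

Number of 23-faces = C(24,23) · 2^(24-23) = 24 · 2 = 48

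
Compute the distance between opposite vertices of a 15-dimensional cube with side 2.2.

The space diagonal of an n-cube of side s is s√n. Here 2.2·√15 ≈ 8.52056.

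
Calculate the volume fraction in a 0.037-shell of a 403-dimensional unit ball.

1 - (1-0.037)^403 ≈ 0.999999748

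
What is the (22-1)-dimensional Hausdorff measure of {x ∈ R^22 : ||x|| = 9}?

S = n·V_n(r)/r = 22·V_22(9)/9 (volume-to-surface relation), giving 1350851717672992089·π^11/22400 ≈ 1.77422e+19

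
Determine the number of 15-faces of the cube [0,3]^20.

Number of 15-faces = C(20,15) · 2^(20-15) = 15504 · 32 = 496128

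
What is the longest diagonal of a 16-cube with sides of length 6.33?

||(6.33,6.33,...,6.33)|| = √(16)·6.33 = 25.32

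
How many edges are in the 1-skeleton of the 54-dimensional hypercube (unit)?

An n-cube has n·2^(n-1) edges. With n = 54: 54·9007199254740992 = 486388759756013568.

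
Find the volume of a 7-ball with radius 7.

V_7(7) = π^(7/2) · (7)^7 / Γ(7/2 + 1) = 1882384·π^3/15 ≈ 3.89105e+06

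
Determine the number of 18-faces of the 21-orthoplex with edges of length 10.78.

f_18(21-orthoplex) = 2^19 · (21 choose 19) = 110100480.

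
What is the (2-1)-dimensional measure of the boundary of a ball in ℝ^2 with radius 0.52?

|∂B_2(0.52)| = 2πr = 2π·0.52 ≈ 3.26726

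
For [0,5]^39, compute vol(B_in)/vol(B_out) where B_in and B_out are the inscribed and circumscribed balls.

Volume scales as r^n, and r_in/r_out = 1/√39, giving (1/√39)^39 ≈ 9.42411e-32.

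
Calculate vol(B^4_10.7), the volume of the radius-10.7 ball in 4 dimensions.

Volume = π^{4/2}·(10.7)^4/Γ(3) ≈ 64685.2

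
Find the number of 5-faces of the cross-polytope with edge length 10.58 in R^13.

Each 5-face is the convex hull of 6 vertices, one chosen as ±e_i from each of 6 distinct axes: 2^6·C(13,6) = 109824.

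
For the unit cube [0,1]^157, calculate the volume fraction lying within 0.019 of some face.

1 - (1 - 2·0.019)^157 = 1 - 0.962^157 ≈ 0.997717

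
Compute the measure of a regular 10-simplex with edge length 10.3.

V = (10.3^10 / 10!) · √((10+1) / 2^10) ≈ 383.845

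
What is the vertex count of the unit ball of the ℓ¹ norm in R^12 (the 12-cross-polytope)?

The vertices are ±e_1, ..., ±e_12, so there are 2·12 = 24.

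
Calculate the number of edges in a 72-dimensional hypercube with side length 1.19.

The 72-cube has n·2^(n-1) = 72·2^71 = 72·2361183241434822606848 = 170005193383307227693056 edges.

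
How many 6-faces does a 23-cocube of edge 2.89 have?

Number of 6-faces = 2^(6+1) · C(23,6+1) = 128 · 245157 = 31380096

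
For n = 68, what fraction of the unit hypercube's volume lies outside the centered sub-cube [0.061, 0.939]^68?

1 - (1 - 2·0.061)^68 = 1 - 0.878^68 ≈ 0.999856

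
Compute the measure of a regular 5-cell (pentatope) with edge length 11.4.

Volume = 11.4^4 · √(5/2^4) / 4! ≈ 393.399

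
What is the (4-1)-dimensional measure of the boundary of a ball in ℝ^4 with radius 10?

S_4(10) = 2·π^(4/2)·(10)^3 / Γ(4/2) = 2000·π^2 ≈ 19739.2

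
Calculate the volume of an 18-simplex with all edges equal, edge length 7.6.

Volume = 7.6^18 · √(19/2^18) / 18! ≈ 0.00951504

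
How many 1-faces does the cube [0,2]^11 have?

An n-cube has n·2^(n-1) edges. With n = 11: 11·1024 = 11264.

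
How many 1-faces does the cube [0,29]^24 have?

Each of the 2^24 = 16777216 vertices has degree 24; total edges = 24·2^24/2 = 201326592.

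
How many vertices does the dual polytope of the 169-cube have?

An n-cross-polytope has 2n vertices; here n = 169, giving 338.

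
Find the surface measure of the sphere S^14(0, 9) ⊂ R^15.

S = n·V_n(r)/r = 15·V_15(9)/9 (volume-to-surface relation), giving 216905884017408·π^7/5005 ≈ 1.30893e+14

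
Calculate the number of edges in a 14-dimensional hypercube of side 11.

An n-cube has n·2^(n-1) edges. With n = 14: 14·8192 = 114688.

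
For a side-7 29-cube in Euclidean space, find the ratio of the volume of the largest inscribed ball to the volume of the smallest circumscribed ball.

V_in / V_out = (r_in/r_out)^29 = (1/√29)^29 = 29^(-29/2) ≈ 6.24064e-22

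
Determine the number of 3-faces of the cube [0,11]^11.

Number of 3-faces = C(11,3) · 2^(11-3) = 165 · 256 = 42240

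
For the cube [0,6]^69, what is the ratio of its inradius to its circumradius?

r_in = 6/2 (half the side); r_out = 6√69/2 (half the diagonal). Ratio = 1/√69 ≈ 0.120386.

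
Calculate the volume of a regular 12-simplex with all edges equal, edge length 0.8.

V_12 = √(13) · 0.8^12 / (12! · 2^(12/2)) ≈ 8.08229e-12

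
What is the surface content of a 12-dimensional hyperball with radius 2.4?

S = n·V_n(r)/r = 12·V_12(2.4)/2.4 (volume-to-surface relation), giving 243821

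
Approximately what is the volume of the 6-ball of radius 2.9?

The n-ball volume is π^(n/2)·r^n/Γ(n/2+1). With n=6, r=2.9: V ≈ 3073.88.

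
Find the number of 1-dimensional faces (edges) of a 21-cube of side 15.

Number of 1-faces = C(21,1)·2^(21-1) = 21·1048576 = 22020096.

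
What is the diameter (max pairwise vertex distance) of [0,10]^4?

The space diagonal of an n-cube of side s is s√n. Here 10·√4 = 20.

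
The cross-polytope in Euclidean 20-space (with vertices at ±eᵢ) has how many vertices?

Number of vertices = 2n = 40.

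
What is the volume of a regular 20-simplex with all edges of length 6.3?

V = (6.3^20 / 20!) · √((20+1) / 2^20) ≈ 1.78442e-05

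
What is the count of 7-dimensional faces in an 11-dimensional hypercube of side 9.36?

f_7(11-cube) = (11 choose 7) · 2^4 = 5280.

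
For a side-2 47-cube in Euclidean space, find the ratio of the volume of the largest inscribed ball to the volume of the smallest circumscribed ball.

V_in/V_out = n^(-n/2) = 47^(-47/2) ≈ 5.07809e-40.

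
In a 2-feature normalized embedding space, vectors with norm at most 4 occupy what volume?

V = 16·π ≈ 50.2655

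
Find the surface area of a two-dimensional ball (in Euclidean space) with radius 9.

|∂B_2(9)| = 2πr = 2π·9 ≈ 56.5487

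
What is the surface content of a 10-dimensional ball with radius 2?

S = n·V_n(r)/r = 10·V_10(2)/2 (volume-to-surface relation), giving 128·π^5/3 ≈ 13056.8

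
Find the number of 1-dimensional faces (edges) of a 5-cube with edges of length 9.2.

An n-cube has n·2^(n-1) edges. With n = 5: 5·16 = 80.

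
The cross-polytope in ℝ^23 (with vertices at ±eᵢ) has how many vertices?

The vertices are ±e_1, ..., ±e_23, so there are 2·23 = 46.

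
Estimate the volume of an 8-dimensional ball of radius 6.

V_8(6) = π^(8/2) · (6)^8 / Γ(8/2 + 1) = 69984·π^4 ≈ 6.81708e+06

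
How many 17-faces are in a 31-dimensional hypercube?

Number of 17-faces = C(31,17) · 2^(31-17) = 265182525 · 16384 = 4344750489600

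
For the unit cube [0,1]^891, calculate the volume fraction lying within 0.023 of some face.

Shell fraction = 1 - (1-0.046)^891 ≈ 1 - 5.992e-19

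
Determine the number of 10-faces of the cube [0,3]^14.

f_10(14-cube) = (14 choose 10) · 2^4 = 16016.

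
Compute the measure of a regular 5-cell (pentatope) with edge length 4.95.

V_4 = √(5) · 4.95^4 / (4! · 2^(4/2)) ≈ 13.9841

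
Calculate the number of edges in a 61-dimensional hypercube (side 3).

The 61-cube has n·2^(n-1) = 61·2^60 = 61·1152921504606846976 = 70328211781017665536 edges.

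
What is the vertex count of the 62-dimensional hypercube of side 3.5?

Number of vertices = 2^62 = 4611686018427387904.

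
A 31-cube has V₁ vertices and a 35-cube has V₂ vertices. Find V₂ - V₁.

V₁ = 2^31 = 2147483648. V₂ = 2^35 = 34359738368. V₂ - V₁ = 32212254720.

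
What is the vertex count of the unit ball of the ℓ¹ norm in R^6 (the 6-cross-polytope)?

The vertices are ±e_1, ..., ±e_6, so there are 2·6 = 12.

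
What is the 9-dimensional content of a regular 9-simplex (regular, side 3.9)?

For a regular n-simplex with edge a, V = (a^n / n!)·√((n+1)/2^n). With a=3.9, n=9: V ≈ 0.0803866.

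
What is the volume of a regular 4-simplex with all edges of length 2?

V_4 = √(5) · 2^4 / (4! · 2^(4/2)) ≈ 0.372678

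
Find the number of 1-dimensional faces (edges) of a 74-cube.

Number of 1-faces = C(74,1)·2^(74-1) = 74·9444732965739290427392 = 698910239464707491627008.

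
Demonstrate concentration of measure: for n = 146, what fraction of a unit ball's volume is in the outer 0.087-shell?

1 - (1-0.087)^146 ≈ 0.9999983067 ≈ 99.999831%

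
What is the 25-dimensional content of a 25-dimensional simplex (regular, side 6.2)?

V = (6.2^25 / 25!) · √((25+1) / 2^25) ≈ 3.66234e-09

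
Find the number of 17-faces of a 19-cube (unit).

An n-cube has C(n,k)·2^(n-k) k-faces. Here C(19,17)·2^2 = 171·4 = 684.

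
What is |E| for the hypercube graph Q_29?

An n-cube has n·2^(n-1) edges. With n = 29: 29·268435456 = 7784628224.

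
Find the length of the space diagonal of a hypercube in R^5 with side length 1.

d = √(1² + 1² + ... + 1²) [5 terms] = √(5·1²) = 1√5 ≈ 2.23607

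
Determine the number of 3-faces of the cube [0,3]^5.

An n-cube has C(n,k)·2^(n-k) k-faces. Here C(5,3)·2^2 = 10·4 = 40.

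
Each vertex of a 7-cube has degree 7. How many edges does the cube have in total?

An n-cube has n·2^(n-1) edges. With n = 7: 7·64 = 448.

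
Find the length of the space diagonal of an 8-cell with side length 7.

||(7,7,...,7)|| = √(4)·7 = 14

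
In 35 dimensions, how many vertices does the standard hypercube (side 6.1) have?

An n-cube has 2^n vertices; for n = 35 that is 2^35 = 34359738368.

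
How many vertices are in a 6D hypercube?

Number of 0-faces = C(6,0) · 2^(6-0) = 1 · 64 = 64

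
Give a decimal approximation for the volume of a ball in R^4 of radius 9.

Volume = π^{4/2}·(9)^4/Γ(3) = 6561·π^2/2 ≈ 32377.2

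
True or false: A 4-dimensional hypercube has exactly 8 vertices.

False. The 4-cube has 2^4 = 16 vertices.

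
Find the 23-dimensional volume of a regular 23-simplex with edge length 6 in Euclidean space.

V_23 = √(24) · 6^23 / (23! · 2^(23/2)) ≈ 5.16708e-08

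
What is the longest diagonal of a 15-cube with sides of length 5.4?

The space diagonal of an n-cube of side s is s√n. Here 5.4·√15 ≈ 20.9141.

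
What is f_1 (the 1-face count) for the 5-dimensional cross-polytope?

An n-cross-polytope has 2^(k+1)·C(n,k+1) k-faces. Here 2^2·C(5,2) = 4·10 = 40.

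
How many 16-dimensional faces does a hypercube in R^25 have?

f_16(25-cube) = (25 choose 16) · 2^9 = 1046003200.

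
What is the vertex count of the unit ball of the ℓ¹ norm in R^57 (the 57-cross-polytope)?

An n-cross-polytope has 2n vertices; here n = 57, giving 114.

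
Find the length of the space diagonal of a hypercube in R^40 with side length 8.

Diagonal = √40 · 8 ≈ 50.5964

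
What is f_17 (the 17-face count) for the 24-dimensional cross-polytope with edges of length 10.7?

f_17(24-orthoplex) = 2^18 · (24 choose 18) = 35283533824.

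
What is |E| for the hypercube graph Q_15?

The 15-cube has n·2^(n-1) = 15·2^14 = 15·16384 = 245760 edges.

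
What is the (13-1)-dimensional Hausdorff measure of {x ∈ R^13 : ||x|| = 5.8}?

|∂B_13(5.8)| ≈ 1.71562e+10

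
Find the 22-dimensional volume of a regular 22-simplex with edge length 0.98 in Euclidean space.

V = (0.98^22 / 22!) · √((22+1) / 2^22) ≈ 1.3358e-24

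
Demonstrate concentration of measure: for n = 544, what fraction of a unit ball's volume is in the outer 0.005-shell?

1 - (1-0.005)^544 ≈ 0.934573 ≈ 93.46%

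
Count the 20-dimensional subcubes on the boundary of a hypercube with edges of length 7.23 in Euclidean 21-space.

An n-cube has C(n,k)·2^(n-k) k-faces. Here C(21,20)·2^1 = 21·2 = 42.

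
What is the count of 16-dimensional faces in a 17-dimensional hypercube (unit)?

Choose 16 of 17 axes to span the face (C(17,16) = 17 ways), then fix each of the remaining 1 coordinate at one of its two extreme values (2^1 = 2 ways): 17·2 = 34.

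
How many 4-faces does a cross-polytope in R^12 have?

f_4(12-orthoplex) = 2^5 · (12 choose 5) = 25344.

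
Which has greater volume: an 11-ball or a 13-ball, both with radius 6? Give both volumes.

V_11(6) ≈ 6.83547e+08. V_13(6) ≈ 1.18934e+10. The 13-ball is larger.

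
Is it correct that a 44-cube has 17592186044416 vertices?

True. The 44-cube has 2^44 = 17592186044416 vertices.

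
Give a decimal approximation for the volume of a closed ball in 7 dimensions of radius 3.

V_7(3) = π^(7/2) · (3)^7 / Γ(7/2 + 1) = 11664·π^3/35 ≈ 10333.1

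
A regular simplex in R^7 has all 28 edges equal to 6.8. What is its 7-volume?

V_7 = √(8) · 6.8^7 / (7! · 2^(7/2)) ≈ 33.3482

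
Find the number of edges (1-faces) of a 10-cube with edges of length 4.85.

Number of 1-faces = C(10,1) · 2^(10-1) = 10 · 512 = 5120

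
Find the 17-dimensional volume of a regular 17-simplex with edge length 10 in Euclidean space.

For a regular n-simplex with edge a, V = (a^n / n!)·√((n+1)/2^n). With a=10, n=17: V ≈ 3.29468.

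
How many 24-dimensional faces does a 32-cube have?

f_24(32-cube) = (32 choose 24) · 2^8 = 2692684800.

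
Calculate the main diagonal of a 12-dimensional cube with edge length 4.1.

The space diagonal of an n-cube of side s is s√n. Here 4.1·√12 ≈ 14.2028.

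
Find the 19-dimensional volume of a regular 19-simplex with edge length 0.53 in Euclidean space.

For a regular n-simplex with edge a, V = (a^n / n!)·√((n+1)/2^n). With a=0.53, n=19: V ≈ 2.93006e-25.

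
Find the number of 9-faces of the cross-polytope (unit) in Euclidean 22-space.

Number of 9-faces = 2^(9+1) · C(22,9+1) = 1024 · 646646 = 662165504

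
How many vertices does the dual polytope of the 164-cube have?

The vertices are ±e_1, ..., ±e_164, so there are 2·164 = 328.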